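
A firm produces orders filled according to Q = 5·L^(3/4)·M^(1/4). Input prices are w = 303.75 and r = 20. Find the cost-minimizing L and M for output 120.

L* = 16, M* = 81

Cost minimization requires the marginal rate of technical substitution to equal the input-price ratio: MP_L/MP_M = w/r.
Here MP_L/MP_M = (3/4)·(M/L)/(1/4) = 3·(M/L). Setting this equal to 303.75/20 = 15.1875 gives M = 5.0625L.
Substituting into Q = 120: 5·L^(3/4)·(5.0625L)^(1/4) = 120.
Solving, L = 16 and M = 81.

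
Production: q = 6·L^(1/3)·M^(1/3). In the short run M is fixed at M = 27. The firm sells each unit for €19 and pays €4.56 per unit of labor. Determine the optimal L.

L* = 125

With M = 27, MP_L = (1/3)·6·L^(-2/3)·27^(1/3) = 6·L^(-2/3).
Profit maximization for a price taker requires P·MP_L = w: 19·6·L^(-2/3) = 4.56.
So L^(-2/3) = 0.04, which gives L = 125.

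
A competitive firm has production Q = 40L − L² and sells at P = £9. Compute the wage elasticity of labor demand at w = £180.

From P·MP_L = w with MP_L = 40 − 2L, labor demand is L(w) = (40 − w/9)/2.
dL/dw = −1/(18) = -1/18.
At w = 180, L = 10, so ε = (dL/dw)·(w/L) = (-1/18)·(180/10) = -1.

ε = -1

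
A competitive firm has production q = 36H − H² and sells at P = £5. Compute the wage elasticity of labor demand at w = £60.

From P·MP_H = w with MP_H = 36 − 2H, labor demand is H(w) = (36 − w/5)/2.
dH/dw = −1/(10) = -0.1.
At w = 60, H = 12, so ε = (dH/dw)·(w/H) = (-0.1)·(60/12) = -0.5.

ε = -0.5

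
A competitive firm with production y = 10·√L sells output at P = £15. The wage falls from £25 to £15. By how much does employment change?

From P·MP_L = w with MP_L = 5·L^(-1/2), the labor demand is L(w) = (75/w)^(2).
At w = 25: L = 9. At w = 15: L = 25.
ΔL = 25 − 9 = 16.

ΔL = 16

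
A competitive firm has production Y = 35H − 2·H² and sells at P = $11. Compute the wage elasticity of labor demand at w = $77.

ε = -0.25

From P·MP_H = w with MP_H = 35 − 4H, labor demand is H(w) = (35 − w/11)/4.
dH/dw = −1/(44) = -1/44.
At w = 77, H = 7, so ε = (dH/dw)·(w/H) = (-1/44)·(77/7) = -0.25.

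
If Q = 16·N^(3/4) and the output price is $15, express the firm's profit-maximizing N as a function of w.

N(w) = (180/w)^(4)

MP_N = (3/4)·16·N^(-1/4) = 12·N^(-1/4).
Setting P·MP_N = w: 180·N^(-1/4) = w.
Solving for N: N^(-1/4) = w/180, so N = (180/w)^(4).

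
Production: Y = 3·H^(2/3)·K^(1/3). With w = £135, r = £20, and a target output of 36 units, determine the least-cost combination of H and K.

H* = 8, K* = 27

Cost minimization requires the marginal rate of technical substitution to equal the input-price ratio: MP_H/MP_K = w/r.
Here MP_H/MP_K = (2/3)·(K/H)/(1/3) = 2·(K/H). Setting this equal to 135/20 = 6.75 gives K = 3.375H.
Substituting into Y = 36: 3·H^(2/3)·(3.375H)^(1/3) = 36.
Solving, H = 8 and K = 27.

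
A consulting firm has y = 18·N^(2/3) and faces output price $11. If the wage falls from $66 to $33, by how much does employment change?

From P·MP_N = w with MP_N = 12·N^(-1/3), the labor demand is N(w) = (132/w)^(3).
At w = 66: N = 8. At w = 33: N = 64.
ΔN = 64 − 8 = 56.

ΔN = 56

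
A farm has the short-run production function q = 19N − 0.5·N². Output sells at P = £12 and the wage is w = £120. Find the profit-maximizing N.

N* = 9

The marginal product of N is MP_N = 19 − N.
A price-taking firm hires until the value of the marginal product equals the wage: P·MP_N = w, so 12·(19 − N) = 120.
Then 19 − N = 10, giving N = 9.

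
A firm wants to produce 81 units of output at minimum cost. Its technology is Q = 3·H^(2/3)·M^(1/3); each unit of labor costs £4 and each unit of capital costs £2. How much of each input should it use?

Cost minimization requires the marginal rate of technical substitution to equal the input-price ratio: MP_H/MP_M = w/r.
Here MP_H/MP_M = (2/3)·(M/H)/(1/3) = 2·(M/H). Setting this equal to 4/2 = 2 gives M = H.
Substituting into Q = 81: 3·H^(2/3)·(H)^(1/3) = 81.
Solving, H = 27 and M = 27.

H* = 27, M* = 27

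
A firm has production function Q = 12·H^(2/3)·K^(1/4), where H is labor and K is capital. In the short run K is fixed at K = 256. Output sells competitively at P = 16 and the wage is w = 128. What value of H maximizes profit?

With K = 256, MP_H = (2/3)·12·H^(-1/3)·256^(1/4) = 32·H^(-1/3).
Profit maximization for a price taker requires P·MP_H = w: 16·32·H^(-1/3) = 128.
So H^(-1/3) = 0.25, which gives H = 64.

H* = 64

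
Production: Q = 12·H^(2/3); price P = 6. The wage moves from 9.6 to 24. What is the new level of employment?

H* = 8

From P·MP_H = w with MP_H = 8·H^(-1/3), the labor demand is H(w) = (48/w)^(3).
At w = 9.6: H = 125. At w = 24: H = 8.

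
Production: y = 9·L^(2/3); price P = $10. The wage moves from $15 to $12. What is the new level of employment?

From P·MP_L = w with MP_L = 6·L^(-1/3), the labor demand is L(w) = (60/w)^(3).
At w = 15: L = 64. At w = 12: L = 125.

L* = 125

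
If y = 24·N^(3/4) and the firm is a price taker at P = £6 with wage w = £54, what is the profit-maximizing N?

N* = 16

MP_N = (3/4)·24·N^(-1/4) = 18·N^(-1/4).
Profit maximization for a price taker requires P·MP_N = w: 6·18·N^(-1/4) = 54.
So N^(-1/4) = 0.5, which gives N = 16.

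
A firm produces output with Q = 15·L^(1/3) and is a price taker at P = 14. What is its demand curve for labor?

L(w) = (70/w)^(3/2)

MP_L = (1/3)·15·L^(-2/3) = 5·L^(-2/3).
Setting P·MP_L = w: 70·L^(-2/3) = w.
Solving for L: L^(-2/3) = w/70, so L = (70/w)^(3/2).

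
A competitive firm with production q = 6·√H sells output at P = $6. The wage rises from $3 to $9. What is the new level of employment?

From P·MP_H = w with MP_H = 3·H^(-1/2), the labor demand is H(w) = (18/w)^(2).
At w = 3: H = 36. At w = 9: H = 4.

H* = 4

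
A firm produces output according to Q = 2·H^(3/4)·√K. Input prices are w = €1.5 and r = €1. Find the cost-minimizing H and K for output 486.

Cost minimization requires the marginal rate of technical substitution to equal the input-price ratio: MP_H/MP_K = w/r.
Here MP_H/MP_K = (3/4)·(K/H)/(1/2) = 1.5·(K/H). Setting this equal to 1.5/1 = 1.5 gives K = H.
Substituting into Q = 486: 2·H^(3/4)·(H)^(1/2) = 486.
Solving, H = 81 and K = 81.

H* = 81, K* = 81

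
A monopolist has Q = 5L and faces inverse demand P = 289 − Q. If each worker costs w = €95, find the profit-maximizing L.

Marginal revenue from the inverse demand is MR = 289 − 2Q.
The marginal product is MP_L = 5.
A monopolist hires until marginal revenue product equals the wage: MR·MP_L = w.
(289 − 10L)·5 = 95, so L = 27.

L* = 27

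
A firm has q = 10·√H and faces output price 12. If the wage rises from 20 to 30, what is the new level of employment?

H* = 4

From P·MP_H = w with MP_H = 5·H^(-1/2), the labor demand is H(w) = (60/w)^(2).
At w = 20: H = 9. At w = 30: H = 4.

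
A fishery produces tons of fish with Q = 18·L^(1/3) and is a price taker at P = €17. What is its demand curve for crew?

L(w) = (102/w)^(3/2)

MP_L = (1/3)·18·L^(-2/3) = 6·L^(-2/3).
Setting P·MP_L = w: 102·L^(-2/3) = w.
Solving for L: L^(-2/3) = w/102, so L = (102/w)^(3/2).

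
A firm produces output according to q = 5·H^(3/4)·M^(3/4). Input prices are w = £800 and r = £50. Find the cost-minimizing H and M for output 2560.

H* = 16, M* = 256

Cost minimization requires the marginal rate of technical substitution to equal the input-price ratio: MP_H/MP_M = w/r.
Here MP_H/MP_M = (3/4)·(M/H)/(3/4) = (M/H). Setting this equal to 800/50 = 16 gives M = 16H.
Substituting into q = 2560: 5·H^(3/4)·(16H)^(3/4) = 2560.
Solving, H = 16 and M = 256.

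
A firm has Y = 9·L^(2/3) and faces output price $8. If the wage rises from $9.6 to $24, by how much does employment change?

ΔL = -117

From P·MP_L = w with MP_L = 6·L^(-1/3), the labor demand is L(w) = (48/w)^(3).
At w = 9.6: L = 125. At w = 24: L = 8.
ΔL = 8 − 125 = -117.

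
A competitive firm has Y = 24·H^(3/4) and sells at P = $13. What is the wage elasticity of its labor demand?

ε = -4

MP_H = (3/4)·24·H^(-1/4), so P·MP_H = w gives 234·H^(-1/4) = w.
Solving, H(w) = (234/w)^(4). This is a constant-elasticity form: H ∝ w^(−4), so ε = −4.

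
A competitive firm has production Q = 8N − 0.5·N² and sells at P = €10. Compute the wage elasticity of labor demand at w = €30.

From P·MP_N = w with MP_N = 8 − N, labor demand is N(w) = 8 − w/10.
dN/dw = −1/(10) = -0.1.
At w = 30, N = 5, so ε = (dN/dw)·(w/N) = (-0.1)·(30/5) = -0.6.

ε = -0.6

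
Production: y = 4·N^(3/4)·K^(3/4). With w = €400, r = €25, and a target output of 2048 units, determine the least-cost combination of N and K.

N* = 16, K* = 256

Cost minimization requires the marginal rate of technical substitution to equal the input-price ratio: MP_N/MP_K = w/r.
Here MP_N/MP_K = (3/4)·(K/N)/(3/4) = (K/N). Setting this equal to 400/25 = 16 gives K = 16N.
Substituting into y = 2048: 4·N^(3/4)·(16N)^(3/4) = 2048.
Solving, N = 16 and K = 256.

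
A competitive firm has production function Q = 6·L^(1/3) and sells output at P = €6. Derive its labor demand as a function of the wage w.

MP_L = (1/3)·6·L^(-2/3) = 2·L^(-2/3).
Setting P·MP_L = w: 12·L^(-2/3) = w.
Solving for L: L^(-2/3) = w/12, so L = (12/w)^(3/2).

L(w) = (12/w)^(3/2)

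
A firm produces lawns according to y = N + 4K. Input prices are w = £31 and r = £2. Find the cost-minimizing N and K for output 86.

N* = 0, K* = 21.5

The inputs are perfect substitutes, so the firm uses whichever has the lower cost per unit of output.
Cost per unit of output via N is 31; via K it is 0.5. K is cheaper.
Producing y = 86 with K alone: N = 0, K = 21.5.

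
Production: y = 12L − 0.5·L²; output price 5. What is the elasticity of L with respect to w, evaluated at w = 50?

From P·MP_L = w with MP_L = 12 − L, labor demand is L(w) = 12 − w/5.
dL/dw = −1/(5) = -0.2.
At w = 50, L = 2, so ε = (dL/dw)·(w/L) = (-0.2)·(50/2) = -5.

ε = -5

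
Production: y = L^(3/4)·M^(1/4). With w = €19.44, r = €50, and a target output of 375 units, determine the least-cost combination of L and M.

Cost minimization requires the marginal rate of technical substitution to equal the input-price ratio: MP_L/MP_M = w/r.
Here MP_L/MP_M = (3/4)·(M/L)/(1/4) = 3·(M/L). Setting this equal to 19.44/50 = 0.3888 gives M = 0.1296L.
Substituting into y = 375: L^(3/4)·(0.1296L)^(1/4) = 375.
Solving, L = 625 and M = 81.

L* = 625, M* = 81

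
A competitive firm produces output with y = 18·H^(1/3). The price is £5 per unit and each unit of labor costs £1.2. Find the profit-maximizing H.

H* = 125

MP_H = (1/3)·18·H^(-2/3) = 6·H^(-2/3).
Profit maximization for a price taker requires P·MP_H = w: 5·6·H^(-2/3) = 1.2.
So H^(-2/3) = 0.04, which gives H = 125.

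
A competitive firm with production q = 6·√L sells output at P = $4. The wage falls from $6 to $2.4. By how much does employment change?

From P·MP_L = w with MP_L = 3·L^(-1/2), the labor demand is L(w) = (12/w)^(2).
At w = 6: L = 4. At w = 2.4: L = 25.
ΔL = 25 − 4 = 21.

ΔL = 21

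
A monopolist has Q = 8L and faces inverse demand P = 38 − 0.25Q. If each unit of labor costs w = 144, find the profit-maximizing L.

L* = 5

Marginal revenue from the inverse demand is MR = 38 − 0.5Q.
The marginal product is MP_L = 8.
A monopolist hires until marginal revenue product equals the wage: MR·MP_L = w.
(38 − 4L)·8 = 144, so L = 5.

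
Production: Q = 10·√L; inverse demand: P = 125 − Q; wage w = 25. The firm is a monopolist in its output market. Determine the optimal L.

Marginal revenue from the inverse demand is MR = 125 − 2Q.
The marginal product is MP_L = 5·L^(-1/2).
A monopolist hires until marginal revenue product equals the wage: MR·MP_L = w.
At L, Q = 10·√L. Substituting and solving: (125 − 20·√L)·5·L^(-1/2) = 25 gives L = 25.

L* = 25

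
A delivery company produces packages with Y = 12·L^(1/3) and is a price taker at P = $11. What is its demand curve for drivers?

L(w) = (44/w)^(3/2)

MP_L = (1/3)·12·L^(-2/3) = 4·L^(-2/3).
Setting P·MP_L = w: 44·L^(-2/3) = w.
Solving for L: L^(-2/3) = w/44, so L = (44/w)^(3/2).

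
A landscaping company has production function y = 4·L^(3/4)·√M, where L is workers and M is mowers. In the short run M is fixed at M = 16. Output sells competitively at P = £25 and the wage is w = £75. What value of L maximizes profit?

L* = 256

With M = 16, MP_L = (3/4)·4·L^(-1/4)·16^(1/2) = 12·L^(-1/4).
Profit maximization for a price taker requires P·MP_L = w: 25·12·L^(-1/4) = 75.
So L^(-1/4) = 0.25, which gives L = 256.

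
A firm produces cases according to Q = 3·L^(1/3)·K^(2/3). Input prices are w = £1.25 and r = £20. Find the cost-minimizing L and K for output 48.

Cost minimization requires the marginal rate of technical substitution to equal the input-price ratio: MP_L/MP_K = w/r.
Here MP_L/MP_K = (1/3)·(K/L)/(2/3) = 0.5·(K/L). Setting this equal to 1.25/20 = 0.0625 gives K = 0.125L.
Substituting into Q = 48: 3·L^(1/3)·(0.125L)^(2/3) = 48.
Solving, L = 64 and K = 8.

L* = 64, K* = 8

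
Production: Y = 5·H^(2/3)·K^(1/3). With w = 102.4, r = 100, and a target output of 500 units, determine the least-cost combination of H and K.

H* = 125, K* = 64

Cost minimization requires the marginal rate of technical substitution to equal the input-price ratio: MP_H/MP_K = w/r.
Here MP_H/MP_K = (2/3)·(K/H)/(1/3) = 2·(K/H). Setting this equal to 102.4/100 = 1.024 gives K = 0.512H.
Substituting into Y = 500: 5·H^(2/3)·(0.512H)^(1/3) = 500.
Solving, H = 125 and K = 64.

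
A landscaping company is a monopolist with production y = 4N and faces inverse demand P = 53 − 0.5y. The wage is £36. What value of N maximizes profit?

N* = 11

Marginal revenue from the inverse demand is MR = 53 − y.
The marginal product is MP_N = 4.
A monopolist hires until marginal revenue product equals the wage: MR·MP_N = w.
(53 − 4N)·4 = 36, so N = 11.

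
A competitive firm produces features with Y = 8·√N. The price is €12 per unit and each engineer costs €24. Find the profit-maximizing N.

N* = 4

MP_N = (1/2)·8·N^(-1/2) = 4·N^(-1/2).
Profit maximization for a price taker requires P·MP_N = w: 12·4·N^(-1/2) = 24.
So N^(-1/2) = 0.5, which gives N = 4.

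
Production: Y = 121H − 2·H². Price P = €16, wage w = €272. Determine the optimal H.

H* = 26

The marginal product of H is MP_H = 121 − 4H.
A price-taking firm hires until the value of the marginal product equals the wage: P·MP_H = w, so 16·(121 − 4H) = 272.
Then 121 − 4H = 17, giving H = 26.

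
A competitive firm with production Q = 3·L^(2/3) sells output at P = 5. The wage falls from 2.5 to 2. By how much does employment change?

From P·MP_L = w with MP_L = 2·L^(-1/3), the labor demand is L(w) = (10/w)^(3).
At w = 2.5: L = 64. At w = 2: L = 125.
ΔL = 125 − 64 = 61.

ΔL = 61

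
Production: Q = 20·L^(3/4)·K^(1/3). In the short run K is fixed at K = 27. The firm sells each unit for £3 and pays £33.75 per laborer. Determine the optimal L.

L* = 256

With K = 27, MP_L = (3/4)·20·L^(-1/4)·27^(1/3) = 45·L^(-1/4).
Profit maximization for a price taker requires P·MP_L = w: 3·45·L^(-1/4) = 33.75.
So L^(-1/4) = 0.25, which gives L = 256.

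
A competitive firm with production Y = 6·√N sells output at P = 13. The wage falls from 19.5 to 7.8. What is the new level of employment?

N* = 25

From P·MP_N = w with MP_N = 3·N^(-1/2), the labor demand is N(w) = (39/w)^(2).
At w = 19.5: N = 4. At w = 7.8: N = 25.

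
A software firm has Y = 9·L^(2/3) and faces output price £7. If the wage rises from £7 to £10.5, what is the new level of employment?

From P·MP_L = w with MP_L = 6·L^(-1/3), the labor demand is L(w) = (42/w)^(3).
At w = 7: L = 216. At w = 10.5: L = 64.

L* = 64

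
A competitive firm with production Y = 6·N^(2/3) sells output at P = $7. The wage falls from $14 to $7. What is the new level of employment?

From P·MP_N = w with MP_N = 4·N^(-1/3), the labor demand is N(w) = (28/w)^(3).
At w = 14: N = 8. At w = 7: N = 64.

N* = 64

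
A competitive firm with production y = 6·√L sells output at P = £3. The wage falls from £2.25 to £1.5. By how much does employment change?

ΔL = 20

From P·MP_L = w with MP_L = 3·L^(-1/2), the labor demand is L(w) = (9/w)^(2).
At w = 2.25: L = 16. At w = 1.5: L = 36.
ΔL = 36 − 16 = 20.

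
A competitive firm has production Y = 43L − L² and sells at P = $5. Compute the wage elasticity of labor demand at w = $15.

From P·MP_L = w with MP_L = 43 − 2L, labor demand is L(w) = (43 − w/5)/2.
dL/dw = −1/(10) = -0.1.
At w = 15, L = 20, so ε = (dL/dw)·(w/L) = (-0.1)·(15/20) = -0.075.

ε = -0.075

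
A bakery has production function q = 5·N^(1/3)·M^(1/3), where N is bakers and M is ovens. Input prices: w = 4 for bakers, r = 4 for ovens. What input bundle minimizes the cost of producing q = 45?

N* = 27, M* = 27

Cost minimization requires the marginal rate of technical substitution to equal the input-price ratio: MP_N/MP_M = w/r.
Here MP_N/MP_M = (1/3)·(M/N)/(1/3) = (M/N). Setting this equal to 4/4 = 1 gives M = N.
Substituting into q = 45: 5·N^(1/3)·(N)^(1/3) = 45.
Solving, N = 27 and M = 27.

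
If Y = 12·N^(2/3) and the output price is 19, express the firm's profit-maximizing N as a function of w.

N(w) = 3511808/w³

MP_N = (2/3)·12·N^(-1/3) = 8·N^(-1/3).
Setting P·MP_N = w: 152·N^(-1/3) = w.
Solving for N: N^(-1/3) = w/152, so N = (152/w)^(3).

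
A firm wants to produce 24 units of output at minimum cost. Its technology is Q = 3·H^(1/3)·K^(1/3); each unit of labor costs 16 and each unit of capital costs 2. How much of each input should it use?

Cost minimization requires the marginal rate of technical substitution to equal the input-price ratio: MP_H/MP_K = w/r.
Here MP_H/MP_K = (1/3)·(K/H)/(1/3) = (K/H). Setting this equal to 16/2 = 8 gives K = 8H.
Substituting into Q = 24: 3·H^(1/3)·(8H)^(1/3) = 24.
Solving, H = 8 and K = 64.

H* = 8, K* = 64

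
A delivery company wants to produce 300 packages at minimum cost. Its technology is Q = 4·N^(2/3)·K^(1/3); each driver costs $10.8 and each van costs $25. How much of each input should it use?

N* = 125, K* = 27

Cost minimization requires the marginal rate of technical substitution to equal the input-price ratio: MP_N/MP_K = w/r.
Here MP_N/MP_K = (2/3)·(K/N)/(1/3) = 2·(K/N). Setting this equal to 10.8/25 = 0.432 gives K = 0.216N.
Substituting into Q = 300: 4·N^(2/3)·(0.216N)^(1/3) = 300.
Solving, N = 125 and K = 27.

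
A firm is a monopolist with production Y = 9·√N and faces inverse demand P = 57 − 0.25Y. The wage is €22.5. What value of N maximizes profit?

N* = 36

Marginal revenue from the inverse demand is MR = 57 − 0.5Y.
The marginal product is MP_N = 4.5·N^(-1/2).
A monopolist hires until marginal revenue product equals the wage: MR·MP_N = w.
At N, Y = 9·√N. Substituting and solving: (57 − 4.5·√N)·4.5·N^(-1/2) = 22.5 gives N = 36.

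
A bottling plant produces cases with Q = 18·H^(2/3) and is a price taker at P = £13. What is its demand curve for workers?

H(w) = 3796416/w³

MP_H = (2/3)·18·H^(-1/3) = 12·H^(-1/3).
Setting P·MP_H = w: 156·H^(-1/3) = w.
Solving for H: H^(-1/3) = w/156, so H = (156/w)^(3).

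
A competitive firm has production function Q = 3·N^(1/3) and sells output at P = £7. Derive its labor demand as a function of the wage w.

N(w) = (7/w)^(3/2)

MP_N = (1/3)·3·N^(-2/3) = N^(-2/3).
Setting P·MP_N = w: 7·N^(-2/3) = w.
Solving for N: N^(-2/3) = w/7, so N = (7/w)^(3/2).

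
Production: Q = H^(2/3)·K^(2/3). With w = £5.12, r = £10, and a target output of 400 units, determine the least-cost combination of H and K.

H* = 125, K* = 64

Cost minimization requires the marginal rate of technical substitution to equal the input-price ratio: MP_H/MP_K = w/r.
Here MP_H/MP_K = (2/3)·(K/H)/(2/3) = (K/H). Setting this equal to 5.12/10 = 0.512 gives K = 0.512H.
Substituting into Q = 400: H^(2/3)·(0.512H)^(2/3) = 400.
Solving, H = 125 and K = 64.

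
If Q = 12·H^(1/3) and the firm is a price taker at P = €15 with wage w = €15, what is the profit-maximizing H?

MP_H = (1/3)·12·H^(-2/3) = 4·H^(-2/3).
Profit maximization for a price taker requires P·MP_H = w: 15·4·H^(-2/3) = 15.
So H^(-2/3) = 0.25, which gives H = 8.

H* = 8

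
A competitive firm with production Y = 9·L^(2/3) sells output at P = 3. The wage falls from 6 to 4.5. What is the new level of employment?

From P·MP_L = w with MP_L = 6·L^(-1/3), the labor demand is L(w) = (18/w)^(3).
At w = 6: L = 27. At w = 4.5: L = 64.

L* = 64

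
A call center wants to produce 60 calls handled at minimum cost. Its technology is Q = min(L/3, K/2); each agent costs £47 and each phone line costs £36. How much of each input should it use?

With a fixed-proportions technology, the cost-minimizing bundle uses no slack in either input: L/3 = K/2 = Q.
So L = 3·60 = 180 and K = 2·60 = 120.

L* = 180, K* = 120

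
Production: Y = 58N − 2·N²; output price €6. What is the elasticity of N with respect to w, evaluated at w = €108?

ε = -0.45

From P·MP_N = w with MP_N = 58 − 4N, labor demand is N(w) = (58 − w/6)/4.
dN/dw = −1/(24) = -1/24.
At w = 108, N = 10, so ε = (dN/dw)·(w/N) = (-1/24)·(108/10) = -0.45.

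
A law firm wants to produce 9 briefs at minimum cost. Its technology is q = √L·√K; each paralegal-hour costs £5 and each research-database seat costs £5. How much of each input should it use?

L* = 9, K* = 9

Cost minimization requires the marginal rate of technical substitution to equal the input-price ratio: MP_L/MP_K = w/r.
Here MP_L/MP_K = (1/2)·(K/L)/(1/2) = (K/L). Setting this equal to 5/5 = 1 gives K = L.
Substituting into q = 9: L^(1/2)·(L)^(1/2) = 9.
Solving, L = 9 and K = 9.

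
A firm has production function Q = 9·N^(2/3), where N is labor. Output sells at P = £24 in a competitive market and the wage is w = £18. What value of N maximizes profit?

MP_N = (2/3)·9·N^(-1/3) = 6·N^(-1/3).
Profit maximization for a price taker requires P·MP_N = w: 24·6·N^(-1/3) = 18.
So N^(-1/3) = 0.125, which gives N = 512.

N* = 512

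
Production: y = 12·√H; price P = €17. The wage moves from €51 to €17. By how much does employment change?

ΔH = 32

From P·MP_H = w with MP_H = 6·H^(-1/2), the labor demand is H(w) = (102/w)^(2).
At w = 51: H = 4. At w = 17: H = 36.
ΔH = 36 − 4 = 32.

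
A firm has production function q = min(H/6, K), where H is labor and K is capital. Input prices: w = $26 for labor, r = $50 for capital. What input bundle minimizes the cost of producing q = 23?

With a fixed-proportions technology, the cost-minimizing bundle uses no slack in either input: H/6 = K = q.
So H = 6·23 = 138 and K = 23.

H* = 138, K* = 23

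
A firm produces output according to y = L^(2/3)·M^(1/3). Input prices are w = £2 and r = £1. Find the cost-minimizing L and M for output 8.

Cost minimization requires the marginal rate of technical substitution to equal the input-price ratio: MP_L/MP_M = w/r.
Here MP_L/MP_M = (2/3)·(M/L)/(1/3) = 2·(M/L). Setting this equal to 2/1 = 2 gives M = L.
Substituting into y = 8: L^(2/3)·(L)^(1/3) = 8.
Solving, L = 8 and M = 8.

L* = 8, M* = 8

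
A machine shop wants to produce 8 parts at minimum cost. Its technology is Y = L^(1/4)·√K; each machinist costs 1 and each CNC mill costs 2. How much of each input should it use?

L* = 16, K* = 16

Cost minimization requires the marginal rate of technical substitution to equal the input-price ratio: MP_L/MP_K = w/r.
Here MP_L/MP_K = (1/4)·(K/L)/(1/2) = 0.5·(K/L). Setting this equal to 1/2 = 0.5 gives K = L.
Substituting into Y = 8: L^(1/4)·(L)^(1/2) = 8.
Solving, L = 16 and K = 16.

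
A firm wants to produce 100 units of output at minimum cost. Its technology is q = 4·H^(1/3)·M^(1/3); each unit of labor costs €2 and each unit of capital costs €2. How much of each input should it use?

H* = 125, M* = 125

Cost minimization requires the marginal rate of technical substitution to equal the input-price ratio: MP_H/MP_M = w/r.
Here MP_H/MP_M = (1/3)·(M/H)/(1/3) = (M/H). Setting this equal to 2/2 = 1 gives M = H.
Substituting into q = 100: 4·H^(1/3)·(H)^(1/3) = 100.
Solving, H = 125 and M = 125.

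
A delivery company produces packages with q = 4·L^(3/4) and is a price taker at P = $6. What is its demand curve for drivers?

MP_L = (3/4)·4·L^(-1/4) = 3·L^(-1/4).
Setting P·MP_L = w: 18·L^(-1/4) = w.
Solving for L: L^(-1/4) = w/18, so L = (18/w)^(4).

L(w) = 104976/w^(4)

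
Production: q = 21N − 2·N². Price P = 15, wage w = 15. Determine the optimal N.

The marginal product of N is MP_N = 21 − 4N.
A price-taking firm hires until the value of the marginal product equals the wage: P·MP_N = w, so 15·(21 − 4N) = 15.
Then 21 − 4N = 1, giving N = 5.

N* = 5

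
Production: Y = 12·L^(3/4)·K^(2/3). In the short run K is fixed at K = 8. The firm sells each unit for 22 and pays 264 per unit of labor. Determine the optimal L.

With K = 8, MP_L = (3/4)·12·L^(-1/4)·8^(2/3) = 36·L^(-1/4).
Profit maximization for a price taker requires P·MP_L = w: 22·36·L^(-1/4) = 264.
So L^(-1/4) = 1/3, which gives L = 81.

L* = 81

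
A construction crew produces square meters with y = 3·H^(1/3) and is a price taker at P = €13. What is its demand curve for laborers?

H(w) = (13/w)^(3/2)

MP_H = (1/3)·3·H^(-2/3) = H^(-2/3).
Setting P·MP_H = w: 13·H^(-2/3) = w.
Solving for H: H^(-2/3) = w/13, so H = (13/w)^(3/2).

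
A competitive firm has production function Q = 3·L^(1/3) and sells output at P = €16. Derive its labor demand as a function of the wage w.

L(w) = (16/w)^(3/2)

MP_L = (1/3)·3·L^(-2/3) = L^(-2/3).
Setting P·MP_L = w: 16·L^(-2/3) = w.
Solving for L: L^(-2/3) = w/16, so L = (16/w)^(3/2).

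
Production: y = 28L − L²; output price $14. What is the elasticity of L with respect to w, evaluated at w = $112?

ε = -0.4

From P·MP_L = w with MP_L = 28 − 2L, labor demand is L(w) = (28 − w/14)/2.
dL/dw = −1/(28) = -1/28.
At w = 112, L = 10, so ε = (dL/dw)·(w/L) = (-1/28)·(112/10) = -0.4.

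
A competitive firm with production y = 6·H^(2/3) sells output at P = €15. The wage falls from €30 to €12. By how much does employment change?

From P·MP_H = w with MP_H = 4·H^(-1/3), the labor demand is H(w) = (60/w)^(3).
At w = 30: H = 8. At w = 12: H = 125.
ΔH = 125 − 8 = 117.

ΔH = 117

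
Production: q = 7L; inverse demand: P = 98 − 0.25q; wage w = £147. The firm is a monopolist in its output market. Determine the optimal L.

Marginal revenue from the inverse demand is MR = 98 − 0.5q.
The marginal product is MP_L = 7.
A monopolist hires until marginal revenue product equals the wage: MR·MP_L = w.
(98 − 3.5L)·7 = 147, so L = 22.

L* = 22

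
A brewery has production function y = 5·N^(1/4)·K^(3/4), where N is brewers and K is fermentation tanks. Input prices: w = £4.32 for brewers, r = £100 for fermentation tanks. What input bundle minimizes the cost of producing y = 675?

N* = 625, K* = 81

Cost minimization requires the marginal rate of technical substitution to equal the input-price ratio: MP_N/MP_K = w/r.
Here MP_N/MP_K = (1/4)·(K/N)/(3/4) = (1/3)·(K/N). Setting this equal to 4.32/100 = 0.0432 gives K = 0.1296N.
Substituting into y = 675: 5·N^(1/4)·(0.1296N)^(3/4) = 675.
Solving, N = 625 and K = 81.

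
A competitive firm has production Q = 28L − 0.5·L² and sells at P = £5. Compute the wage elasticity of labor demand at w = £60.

ε = -0.75

From P·MP_L = w with MP_L = 28 − L, labor demand is L(w) = 28 − w/5.
dL/dw = −1/(5) = -0.2.
At w = 60, L = 16, so ε = (dL/dw)·(w/L) = (-0.2)·(60/16) = -0.75.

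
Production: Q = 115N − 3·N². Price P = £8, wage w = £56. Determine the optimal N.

The marginal product of N is MP_N = 115 − 6N.
A price-taking firm hires until the value of the marginal product equals the wage: P·MP_N = w, so 8·(115 − 6N) = 56.
Then 115 − 6N = 7, giving N = 18.

N* = 18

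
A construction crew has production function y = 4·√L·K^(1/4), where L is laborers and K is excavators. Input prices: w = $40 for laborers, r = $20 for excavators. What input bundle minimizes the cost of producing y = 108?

Cost minimization requires the marginal rate of technical substitution to equal the input-price ratio: MP_L/MP_K = w/r.
Here MP_L/MP_K = (1/2)·(K/L)/(1/4) = 2·(K/L). Setting this equal to 40/20 = 2 gives K = L.
Substituting into y = 108: 4·L^(1/2)·(L)^(1/4) = 108.
Solving, L = 81 and K = 81.

L* = 81, K* = 81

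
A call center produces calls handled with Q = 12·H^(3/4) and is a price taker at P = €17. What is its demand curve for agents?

H(w) = (153/w)^(4)

MP_H = (3/4)·12·H^(-1/4) = 9·H^(-1/4).
Setting P·MP_H = w: 153·H^(-1/4) = w.
Solving for H: H^(-1/4) = w/153, so H = (153/w)^(4).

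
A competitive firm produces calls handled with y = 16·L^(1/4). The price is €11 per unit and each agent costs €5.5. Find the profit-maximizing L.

MP_L = (1/4)·16·L^(-3/4) = 4·L^(-3/4).
Profit maximization for a price taker requires P·MP_L = w: 11·4·L^(-3/4) = 5.5.
So L^(-3/4) = 0.125, which gives L = 16.

L* = 16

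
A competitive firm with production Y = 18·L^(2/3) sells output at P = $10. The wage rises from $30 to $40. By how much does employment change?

From P·MP_L = w with MP_L = 12·L^(-1/3), the labor demand is L(w) = (120/w)^(3).
At w = 30: L = 64. At w = 40: L = 27.
ΔL = 27 − 64 = -37.

ΔL = -37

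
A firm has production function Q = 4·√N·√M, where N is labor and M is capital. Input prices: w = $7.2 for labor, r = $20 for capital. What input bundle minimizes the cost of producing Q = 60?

Cost minimization requires the marginal rate of technical substitution to equal the input-price ratio: MP_N/MP_M = w/r.
Here MP_N/MP_M = (1/2)·(M/N)/(1/2) = (M/N). Setting this equal to 7.2/20 = 0.36 gives M = 0.36N.
Substituting into Q = 60: 4·N^(1/2)·(0.36N)^(1/2) = 60.
Solving, N = 25 and M = 9.

N* = 25, M* = 9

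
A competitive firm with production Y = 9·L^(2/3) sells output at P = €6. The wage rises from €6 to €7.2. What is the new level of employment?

From P·MP_L = w with MP_L = 6·L^(-1/3), the labor demand is L(w) = (36/w)^(3).
At w = 6: L = 216. At w = 7.2: L = 125.

L* = 125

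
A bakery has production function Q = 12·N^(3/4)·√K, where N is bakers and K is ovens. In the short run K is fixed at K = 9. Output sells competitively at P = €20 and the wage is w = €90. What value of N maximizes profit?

N* = 1296

With K = 9, MP_N = (3/4)·12·N^(-1/4)·9^(1/2) = 27·N^(-1/4).
Profit maximization for a price taker requires P·MP_N = w: 20·27·N^(-1/4) = 90.
So N^(-1/4) = 1/6, which gives N = 1296.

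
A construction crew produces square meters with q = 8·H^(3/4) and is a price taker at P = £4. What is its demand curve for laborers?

MP_H = (3/4)·8·H^(-1/4) = 6·H^(-1/4).
Setting P·MP_H = w: 24·H^(-1/4) = w.
Solving for H: H^(-1/4) = w/24, so H = (24/w)^(4).

H(w) = 331776/w^(4)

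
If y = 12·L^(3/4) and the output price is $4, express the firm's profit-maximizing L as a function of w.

MP_L = (3/4)·12·L^(-1/4) = 9·L^(-1/4).
Setting P·MP_L = w: 36·L^(-1/4) = w.
Solving for L: L^(-1/4) = w/36, so L = (36/w)^(4).

L(w) = 1679616/w^(4)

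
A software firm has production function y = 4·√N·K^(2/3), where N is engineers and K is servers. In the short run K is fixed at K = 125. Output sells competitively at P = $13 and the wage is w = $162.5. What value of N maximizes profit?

With K = 125, MP_N = (1/2)·4·N^(-1/2)·125^(2/3) = 50·N^(-1/2).
Profit maximization for a price taker requires P·MP_N = w: 13·50·N^(-1/2) = 162.5.
So N^(-1/2) = 0.25, which gives N = 16.

N* = 16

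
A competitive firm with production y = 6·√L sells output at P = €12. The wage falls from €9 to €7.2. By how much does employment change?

ΔL = 9

From P·MP_L = w with MP_L = 3·L^(-1/2), the labor demand is L(w) = (36/w)^(2).
At w = 9: L = 16. At w = 7.2: L = 25.
ΔL = 25 − 16 = 9.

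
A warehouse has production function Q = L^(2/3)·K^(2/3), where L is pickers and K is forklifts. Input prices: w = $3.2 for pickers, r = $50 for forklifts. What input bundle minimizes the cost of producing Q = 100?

Cost minimization requires the marginal rate of technical substitution to equal the input-price ratio: MP_L/MP_K = w/r.
Here MP_L/MP_K = (2/3)·(K/L)/(2/3) = (K/L). Setting this equal to 3.2/50 = 0.064 gives K = 0.064L.
Substituting into Q = 100: L^(2/3)·(0.064L)^(2/3) = 100.
Solving, L = 125 and K = 8.

L* = 125, K* = 8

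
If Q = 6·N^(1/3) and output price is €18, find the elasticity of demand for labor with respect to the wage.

ε = -1.5

MP_N = (1/3)·6·N^(-2/3), so P·MP_N = w gives 36·N^(-2/3) = w.
Solving, N(w) = (36/w)^(3/2). This is a constant-elasticity form: N ∝ w^(−3/2), so ε = −3/2.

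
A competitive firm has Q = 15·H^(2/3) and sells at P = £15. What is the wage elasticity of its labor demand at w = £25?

ε = -3

MP_H = (2/3)·15·H^(-1/3), so P·MP_H = w gives 150·H^(-1/3) = w.
Solving, H(w) = (150/w)^(3). This is a constant-elasticity form: H ∝ w^(−3), so ε = −3.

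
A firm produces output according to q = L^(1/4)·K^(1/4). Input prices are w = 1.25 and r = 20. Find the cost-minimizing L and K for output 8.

Cost minimization requires the marginal rate of technical substitution to equal the input-price ratio: MP_L/MP_K = w/r.
Here MP_L/MP_K = (1/4)·(K/L)/(1/4) = (K/L). Setting this equal to 1.25/20 = 0.0625 gives K = 0.0625L.
Substituting into q = 8: L^(1/4)·(0.0625L)^(1/4) = 8.
Solving, L = 256 and K = 16.

L* = 256, K* = 16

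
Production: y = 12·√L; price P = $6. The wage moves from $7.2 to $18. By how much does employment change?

From P·MP_L = w with MP_L = 6·L^(-1/2), the labor demand is L(w) = (36/w)^(2).
At w = 7.2: L = 25. At w = 18: L = 4.
ΔL = 4 − 25 = -21.

ΔL = -21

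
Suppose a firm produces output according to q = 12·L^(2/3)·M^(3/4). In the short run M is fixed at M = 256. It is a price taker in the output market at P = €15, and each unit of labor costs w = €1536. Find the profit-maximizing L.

With M = 256, MP_L = (2/3)·12·L^(-1/3)·256^(3/4) = 512·L^(-1/3).
Profit maximization for a price taker requires P·MP_L = w: 15·512·L^(-1/3) = 1536.
So L^(-1/3) = 0.2, which gives L = 125.

L* = 125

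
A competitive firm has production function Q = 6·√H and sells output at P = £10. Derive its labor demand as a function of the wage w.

MP_H = (1/2)·6·H^(-1/2) = 3·H^(-1/2).
Setting P·MP_H = w: 30·H^(-1/2) = w.
Solving for H: H^(-1/2) = w/30, so H = (30/w)^(2).

H(w) = 900/w²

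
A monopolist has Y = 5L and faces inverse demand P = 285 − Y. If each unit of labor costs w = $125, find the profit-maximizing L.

L* = 26

Marginal revenue from the inverse demand is MR = 285 − 2Y.
The marginal product is MP_L = 5.
A monopolist hires until marginal revenue product equals the wage: MR·MP_L = w.
(285 − 10L)·5 = 125, so L = 26.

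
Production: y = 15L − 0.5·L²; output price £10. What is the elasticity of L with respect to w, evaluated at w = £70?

ε = -0.875

From P·MP_L = w with MP_L = 15 − L, labor demand is L(w) = 15 − w/10.
dL/dw = −1/(10) = -0.1.
At w = 70, L = 8, so ε = (dL/dw)·(w/L) = (-0.1)·(70/8) = -0.875.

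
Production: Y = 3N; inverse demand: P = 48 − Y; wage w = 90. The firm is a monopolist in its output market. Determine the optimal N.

Marginal revenue from the inverse demand is MR = 48 − 2Y.
The marginal product is MP_N = 3.
A monopolist hires until marginal revenue product equals the wage: MR·MP_N = w.
(48 − 6N)·3 = 90, so N = 3.

N* = 3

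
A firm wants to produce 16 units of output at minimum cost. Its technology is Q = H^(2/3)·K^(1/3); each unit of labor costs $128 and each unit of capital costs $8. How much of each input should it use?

H* = 8, K* = 64

Cost minimization requires the marginal rate of technical substitution to equal the input-price ratio: MP_H/MP_K = w/r.
Here MP_H/MP_K = (2/3)·(K/H)/(1/3) = 2·(K/H). Setting this equal to 128/8 = 16 gives K = 8H.
Substituting into Q = 16: H^(2/3)·(8H)^(1/3) = 16.
Solving, H = 8 and K = 64.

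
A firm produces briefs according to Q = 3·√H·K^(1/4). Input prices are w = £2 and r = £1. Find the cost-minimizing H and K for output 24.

H* = 16, K* = 16

Cost minimization requires the marginal rate of technical substitution to equal the input-price ratio: MP_H/MP_K = w/r.
Here MP_H/MP_K = (1/2)·(K/H)/(1/4) = 2·(K/H). Setting this equal to 2/1 = 2 gives K = H.
Substituting into Q = 24: 3·H^(1/2)·(H)^(1/4) = 24.
Solving, H = 16 and K = 16.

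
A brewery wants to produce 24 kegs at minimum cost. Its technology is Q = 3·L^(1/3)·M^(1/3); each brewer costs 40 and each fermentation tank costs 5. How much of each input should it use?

Cost minimization requires the marginal rate of technical substitution to equal the input-price ratio: MP_L/MP_M = w/r.
Here MP_L/MP_M = (1/3)·(M/L)/(1/3) = (M/L). Setting this equal to 40/5 = 8 gives M = 8L.
Substituting into Q = 24: 3·L^(1/3)·(8L)^(1/3) = 24.
Solving, L = 8 and M = 64.

L* = 8, M* = 64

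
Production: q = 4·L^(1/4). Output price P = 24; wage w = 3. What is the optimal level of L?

MP_L = (1/4)·4·L^(-3/4) = L^(-3/4).
Profit maximization for a price taker requires P·MP_L = w: 24·L^(-3/4) = 3.
So L^(-3/4) = 0.125, which gives L = 16.

L* = 16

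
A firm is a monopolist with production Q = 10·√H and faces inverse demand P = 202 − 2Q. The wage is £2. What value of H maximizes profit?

H* = 25

Marginal revenue from the inverse demand is MR = 202 − 4Q.
The marginal product is MP_H = 5·H^(-1/2).
A monopolist hires until marginal revenue product equals the wage: MR·MP_H = w.
At H, Q = 10·√H. Substituting and solving: (202 − 40·√H)·5·H^(-1/2) = 2 gives H = 25.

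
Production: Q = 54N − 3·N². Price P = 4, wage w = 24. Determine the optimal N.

N* = 8

The marginal product of N is MP_N = 54 − 6N.
A price-taking firm hires until the value of the marginal product equals the wage: P·MP_N = w, so 4·(54 − 6N) = 24.
Then 54 − 6N = 6, giving N = 8.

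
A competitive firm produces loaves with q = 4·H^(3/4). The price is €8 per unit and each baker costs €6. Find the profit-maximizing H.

H* = 256

MP_H = (3/4)·4·H^(-1/4) = 3·H^(-1/4).
Profit maximization for a price taker requires P·MP_H = w: 8·3·H^(-1/4) = 6.
So H^(-1/4) = 0.25, which gives H = 256.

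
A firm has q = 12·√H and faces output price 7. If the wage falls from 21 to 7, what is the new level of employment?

H* = 36

From P·MP_H = w with MP_H = 6·H^(-1/2), the labor demand is H(w) = (42/w)^(2).
At w = 21: H = 4. At w = 7: H = 36.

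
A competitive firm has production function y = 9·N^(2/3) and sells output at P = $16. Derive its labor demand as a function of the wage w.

MP_N = (2/3)·9·N^(-1/3) = 6·N^(-1/3).
Setting P·MP_N = w: 96·N^(-1/3) = w.
Solving for N: N^(-1/3) = w/96, so N = (96/w)^(3).

N(w) = 884736/w³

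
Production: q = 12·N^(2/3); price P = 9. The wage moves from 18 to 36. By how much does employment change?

From P·MP_N = w with MP_N = 8·N^(-1/3), the labor demand is N(w) = (72/w)^(3).
At w = 18: N = 64. At w = 36: N = 8.
ΔN = 8 − 64 = -56.

ΔN = -56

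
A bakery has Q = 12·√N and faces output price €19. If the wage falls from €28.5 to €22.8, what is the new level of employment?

From P·MP_N = w with MP_N = 6·N^(-1/2), the labor demand is N(w) = (114/w)^(2).
At w = 28.5: N = 16. At w = 22.8: N = 25.

N* = 25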